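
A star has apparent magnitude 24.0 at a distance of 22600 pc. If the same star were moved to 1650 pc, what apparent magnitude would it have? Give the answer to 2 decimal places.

Flux ∝ 1/d², so Δm = 5 log₁₀(d₂/d₁) = 5 log₁₀(1650/22600) = -5.683
m₂ = m₁ + Δm = 24.0 + (-5.683) = 18.317

m ≈ 18.32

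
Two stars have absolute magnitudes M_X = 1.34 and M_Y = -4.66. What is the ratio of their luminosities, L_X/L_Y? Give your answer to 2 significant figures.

L_X/L_Y ≈ 4.0×10^-3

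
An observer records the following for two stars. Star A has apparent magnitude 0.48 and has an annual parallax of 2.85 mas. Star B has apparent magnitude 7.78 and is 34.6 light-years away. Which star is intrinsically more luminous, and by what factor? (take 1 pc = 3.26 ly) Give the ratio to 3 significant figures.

Star A: p = 2.85 mas = 2.85×10^-3″ → d = 1/p = 350.9 pc
Star A: M = m − 5 log₁₀ d + 5 = 0.48 − 5·2.5452 + 5 = -7.246
Star B: d = 34.6 ly / 3.26 = 10.61 pc
Star B: M = m − 5 log₁₀ d + 5 = 7.78 − 5·1.0259 + 5 = 7.651
ΔM = M_A − M_B = -7.246 − (7.651) = -14.896; smaller M is more luminous → Star A.
L ratio = 10^(0.4 |ΔM|) = 10^5.959 = 909100

Star A is more luminous, by a factor of 909000.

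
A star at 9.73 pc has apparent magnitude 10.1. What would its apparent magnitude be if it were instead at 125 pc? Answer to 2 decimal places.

m ≈ 15.64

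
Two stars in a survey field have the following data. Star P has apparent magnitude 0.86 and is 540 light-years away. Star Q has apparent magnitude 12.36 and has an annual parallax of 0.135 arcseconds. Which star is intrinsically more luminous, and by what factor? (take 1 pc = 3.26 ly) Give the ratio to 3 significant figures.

Star P: d = 540 ly / 3.26 = 165.6 pc
Star P: M = m − 5 log₁₀ d + 5 = 0.86 − 5·2.2192 + 5 = -5.236
Star Q: d = 1/p = 1/0.135″ = 7.407 pc
Star Q: M = m − 5 log₁₀ d + 5 = 12.36 − 5·0.8697 + 5 = 13.012
ΔM = M_P − M_Q = -5.236 − (13.012) = -18.248; smaller M is more luminous → Star P.
L ratio = 10^(0.4 |ΔM|) = 10^7.299 = 1.991×10^7

Star P is more luminous, by a factor of 1.99×10^7.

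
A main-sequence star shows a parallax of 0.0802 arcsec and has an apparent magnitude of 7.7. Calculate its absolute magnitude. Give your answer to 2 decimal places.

d = 1/p = 1/0.0802″ = 12.47 pc
5 log₁₀(d/10 pc) = 5 log₁₀(12.47) − 5 = 0.479
M = m − 5 log₁₀(d/10) = 7.7 − 0.479 = 7.221

M ≈ 7.22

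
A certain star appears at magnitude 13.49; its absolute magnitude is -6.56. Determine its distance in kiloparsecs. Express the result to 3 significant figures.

μ = m − M = 20.050
m − M = 5 log₁₀ d − 5
log₁₀ d = (m − M)/5 + 1 = 5.0100
d = 10^5.0100 = 102300 pc
= 102.3 kpc

d ≈ 102 kpc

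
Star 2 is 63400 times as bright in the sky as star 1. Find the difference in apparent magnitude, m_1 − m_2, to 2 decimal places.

Pogson: Δm = −2.5 log₁₀(ratio) = −2.5 log₁₀(63400) = −2.5 × 4.8021 = -12.005
Star 2 is brighter so has the smaller magnitude: m_1 − m_2 is positive.

m_1 − m_2 ≈ 12.01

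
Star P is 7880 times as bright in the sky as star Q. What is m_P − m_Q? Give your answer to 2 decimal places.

Pogson: Δm = −2.5 log₁₀(ratio) = −2.5 log₁₀(7880) = −2.5 × 3.8965 = -9.741
Star P is brighter, so it has the smaller magnitude: the difference is negative.

m_P − m_Q ≈ -9.74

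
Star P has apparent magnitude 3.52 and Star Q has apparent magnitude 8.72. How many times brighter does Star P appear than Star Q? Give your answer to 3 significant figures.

Δm = 3.52 − (8.72) = -5.20
Flux ratio = 10^(−0.4 Δm) = 10^(−0.4 × -5.20) = 10^2.080 = 120.2

120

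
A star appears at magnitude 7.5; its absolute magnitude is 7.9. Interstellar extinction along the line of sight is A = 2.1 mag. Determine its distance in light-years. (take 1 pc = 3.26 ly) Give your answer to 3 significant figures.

m − M = 5 log₁₀(d/10 pc) + A  ⇒  7.5 − (7.9) − 2.1 = 5 log₁₀(d/10)
-2.500 = 5 log₁₀(d/10)
log₁₀ d = (m − M − A)/5 + 1 = 0.5000
d = 10^0.5000 = 3.162 pc
= 10.31 ly

d ≈ 10.3 ly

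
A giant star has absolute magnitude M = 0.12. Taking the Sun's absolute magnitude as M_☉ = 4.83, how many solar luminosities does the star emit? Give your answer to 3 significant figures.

L/L_☉ ≈ 76.6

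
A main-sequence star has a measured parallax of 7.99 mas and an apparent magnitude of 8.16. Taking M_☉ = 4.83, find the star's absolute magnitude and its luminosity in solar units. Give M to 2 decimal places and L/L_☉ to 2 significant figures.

d = 1/p = 1000/7.99 mas = 125.2 pc
M = m − 5 log₁₀ d + 5 = 8.16 − 5·2.0975 + 5 = 2.673
M − M_☉ = 2.673 − 4.83 = -2.157
L/L_☉ = 10^(−0.4 × -2.157) = 7.293

M ≈ 2.67; L/L_☉ ≈ 7.3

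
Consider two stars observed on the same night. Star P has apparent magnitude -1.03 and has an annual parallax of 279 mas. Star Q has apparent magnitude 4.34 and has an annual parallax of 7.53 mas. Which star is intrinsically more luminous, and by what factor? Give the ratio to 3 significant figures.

Star Q is more luminous, by a factor of 9.76.

Star P: p = 279 mas = 0.279″ → d = 1/p = 3.584 pc
Star P: M = m − 5 log₁₀ d + 5 = -1.03 − 5·0.5544 + 5 = 1.198
Star Q: p = 7.53 mas = 7.53×10^-3″ → d = 1/p = 132.8 pc
Star Q: M = m − 5 log₁₀ d + 5 = 4.34 − 5·2.1232 + 5 = -1.276
ΔM = M_P − M_Q = 1.198 − (-1.276) = 2.474; smaller M is more luminous → Star Q.
L ratio = 10^(0.4 |ΔM|) = 10^0.990 = 9.764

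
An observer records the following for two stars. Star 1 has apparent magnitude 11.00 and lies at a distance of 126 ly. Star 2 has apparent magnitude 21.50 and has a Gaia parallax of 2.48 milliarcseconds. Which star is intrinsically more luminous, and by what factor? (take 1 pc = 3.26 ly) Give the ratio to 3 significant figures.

Star 1 is more luminous, by a factor of 146.

Star 1: d = 126 ly / 3.26 = 38.65 pc
Star 1: M = m − 5 log₁₀ d + 5 = 11.00 − 5·1.5872 + 5 = 8.064
Star 2: p = 2.48 mas = 2.48×10^-3″ → d = 1/p = 403.2 pc
Star 2: M = m − 5 log₁₀ d + 5 = 21.50 − 5·2.6055 + 5 = 13.472
ΔM = M_1 − M_2 = 8.064 − (13.472) = -5.408; smaller M is more luminous → Star 1.
L ratio = 10^(0.4 |ΔM|) = 10^2.163 = 145.6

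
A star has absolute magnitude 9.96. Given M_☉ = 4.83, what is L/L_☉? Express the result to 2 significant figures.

M − M_☉ = 9.96 − 4.83 = 5.130
L/L_☉ = 10^(−0.4 (M − M_☉)) = 10^-2.052 = 8.872×10^-3

L/L_☉ ≈ 8.9×10^-3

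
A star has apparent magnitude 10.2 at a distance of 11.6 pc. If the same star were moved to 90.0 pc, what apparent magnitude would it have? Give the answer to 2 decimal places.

m ≈ 14.65

Flux ∝ 1/d², so Δm = 5 log₁₀(d₂/d₁) = 5 log₁₀(90.0/11.6) = 4.449
m₂ = m₁ + Δm = 10.2 + (4.449) = 14.649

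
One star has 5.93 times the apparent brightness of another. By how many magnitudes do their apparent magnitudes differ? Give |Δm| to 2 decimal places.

|Δm| ≈ 1.93

Pogson: Δm = −2.5 log₁₀(ratio) = −2.5 log₁₀(5.93) = −2.5 × 0.7731 = -1.933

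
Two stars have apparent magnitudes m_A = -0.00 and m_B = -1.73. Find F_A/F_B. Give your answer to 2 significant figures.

Δm = -0.00 − (-1.73) = 1.73
Flux ratio = 10^(−0.4 Δm) = 10^(−0.4 × 1.73) = 10^-0.692 = 0.2032

F_A/F_B ≈ 0.20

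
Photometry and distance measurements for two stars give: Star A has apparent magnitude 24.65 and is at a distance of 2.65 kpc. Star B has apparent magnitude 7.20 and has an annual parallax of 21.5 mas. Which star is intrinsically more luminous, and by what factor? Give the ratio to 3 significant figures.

Star B is more luminous, by a factor of 2940.

Star A: d = 2.65 kpc = 2650 pc
Star A: M = m − 5 log₁₀ d + 5 = 24.65 − 5·3.4232 + 5 = 12.534
Star B: p = 21.5 mas = 0.0215″ → d = 1/p = 46.51 pc
Star B: M = m − 5 log₁₀ d + 5 = 7.20 − 5·1.6676 + 5 = 3.862
ΔM = M_A − M_B = 12.534 − (3.862) = 8.672; smaller M is more luminous → Star B.
L ratio = 10^(0.4 |ΔM|) = 10^3.469 = 2942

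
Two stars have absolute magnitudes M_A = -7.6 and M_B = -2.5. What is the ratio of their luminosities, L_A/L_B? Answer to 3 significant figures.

ΔM = M_A − M_B = -5.1
L_A/L_B = 10^(−0.4 ΔM) = 10^2.040 = 109.6

L_A/L_B ≈ 110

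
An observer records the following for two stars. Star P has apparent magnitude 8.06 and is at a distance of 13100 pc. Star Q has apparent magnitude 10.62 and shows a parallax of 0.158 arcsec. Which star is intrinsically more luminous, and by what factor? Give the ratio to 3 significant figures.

Star P: M = m − 5 log₁₀ d + 5 = 8.06 − 5·4.1173 + 5 = -7.526
Star Q: d = 1/p = 1/0.158″ = 6.329 pc
Star Q: M = m − 5 log₁₀ d + 5 = 10.62 − 5·0.8013 + 5 = 11.613
ΔM = M_P − M_Q = -7.526 − (11.613) = -19.140; smaller M is more luminous → Star P.
L ratio = 10^(0.4 |ΔM|) = 10^7.656 = 4.527×10^7

Star P is more luminous, by a factor of 4.53×10^7.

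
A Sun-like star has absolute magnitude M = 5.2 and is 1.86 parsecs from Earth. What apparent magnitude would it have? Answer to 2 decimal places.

m ≈ 1.55

m = M + 5 log₁₀ d − 5 = 5.2 + 5·0.2695 − 5 = 1.548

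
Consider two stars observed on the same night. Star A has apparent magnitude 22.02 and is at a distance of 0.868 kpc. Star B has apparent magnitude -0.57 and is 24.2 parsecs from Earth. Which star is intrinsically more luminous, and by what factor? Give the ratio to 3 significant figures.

Star B is more luminous, by a factor of 844000.

Star A: d = 0.868 kpc = 868.0 pc
Star A: M = m − 5 log₁₀ d + 5 = 22.02 − 5·2.9385 + 5 = 12.327
Star B: M = m − 5 log₁₀ d + 5 = -0.57 − 5·1.3838 + 5 = -2.489
ΔM = M_A − M_B = 12.327 − (-2.489) = 14.816; smaller M is more luminous → Star B.
L ratio = 10^(0.4 |ΔM|) = 10^5.927 = 844500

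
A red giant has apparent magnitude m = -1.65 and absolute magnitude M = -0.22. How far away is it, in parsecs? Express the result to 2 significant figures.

d ≈ 5.2 pc

μ = m − M = -1.430
m − M = 5 log₁₀ d − 5
log₁₀ d = (m − M)/5 + 1 = 0.7140
d = 10^0.7140 = 5.176 pc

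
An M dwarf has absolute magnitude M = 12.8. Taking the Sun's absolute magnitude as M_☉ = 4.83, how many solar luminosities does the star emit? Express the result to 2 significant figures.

L/L_☉ ≈ 6.5×10^-4

M − M_☉ = 12.8 − 4.83 = 7.970
L/L_☉ = 10^(−0.4 (M − M_☉)) = 10^-3.188 = 6.486×10^-4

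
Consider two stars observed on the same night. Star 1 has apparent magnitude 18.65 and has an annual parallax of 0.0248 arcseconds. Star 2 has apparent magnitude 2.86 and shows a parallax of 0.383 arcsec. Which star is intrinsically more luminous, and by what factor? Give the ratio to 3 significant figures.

Star 2 is more luminous, by a factor of 8680.

Star 1: d = 1/p = 1/0.0248″ = 40.32 pc
Star 1: M = m − 5 log₁₀ d + 5 = 18.65 − 5·1.6055 + 5 = 15.622
Star 2: d = 1/p = 1/0.383″ = 2.611 pc
Star 2: M = m − 5 log₁₀ d + 5 = 2.86 − 5·0.4168 + 5 = 5.776
ΔM = M_1 − M_2 = 15.622 − (5.776) = 9.846; smaller M is more luminous → Star 2.
L ratio = 10^(0.4 |ΔM|) = 10^3.939 = 8680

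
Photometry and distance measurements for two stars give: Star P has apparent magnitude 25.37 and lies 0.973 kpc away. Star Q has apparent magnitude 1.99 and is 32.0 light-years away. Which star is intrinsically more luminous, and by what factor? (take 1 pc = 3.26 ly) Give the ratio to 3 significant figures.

Star Q is more luminous, by a factor of 229000.

Star P: d = 0.973 kpc = 973.0 pc
Star P: M = m − 5 log₁₀ d + 5 = 25.37 − 5·2.9881 + 5 = 15.429
Star Q: d = 32.0 ly / 3.26 = 9.816 pc
Star Q: M = m − 5 log₁₀ d + 5 = 1.99 − 5·0.9919 + 5 = 2.030
ΔM = M_P − M_Q = 15.429 − (2.030) = 13.399; smaller M is more luminous → Star Q.
L ratio = 10^(0.4 |ΔM|) = 10^5.360 = 228900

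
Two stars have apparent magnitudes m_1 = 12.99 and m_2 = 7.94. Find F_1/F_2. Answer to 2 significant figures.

Magnitude difference = 5.05
Flux ratio = 10^(−0.4 Δm) = 10^(−0.4 × 5.05) = 10^-2.020 = 9.550×10^-3

F_1/F_2 ≈ 9.5×10^-3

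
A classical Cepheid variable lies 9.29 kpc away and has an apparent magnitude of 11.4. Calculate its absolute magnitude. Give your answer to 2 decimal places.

M ≈ -3.44

d = 9.29 kpc = 9290 pc
5 log₁₀(d/10 pc) = 5 log₁₀(9290) − 5 = 14.840
M = m − 5 log₁₀(d/10) = 11.4 − 14.840 = -3.440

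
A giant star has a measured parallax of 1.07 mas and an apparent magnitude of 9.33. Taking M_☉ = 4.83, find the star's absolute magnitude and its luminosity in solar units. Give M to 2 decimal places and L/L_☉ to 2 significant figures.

d = 1/p = 1000/1.07 mas = 934.6 pc
M = m − 5 log₁₀ d + 5 = 9.33 − 5·2.9706 + 5 = -0.523
M − M_☉ = -0.523 − 4.83 = -5.353
L/L_☉ = 10^(−0.4 × -5.353) = 138.4

M ≈ -0.52; L/L_☉ ≈ 140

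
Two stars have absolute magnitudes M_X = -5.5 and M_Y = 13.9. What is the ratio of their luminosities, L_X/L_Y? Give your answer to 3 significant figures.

L_X/L_Y ≈ 5.75×10^7

ΔM = M_X − M_Y = -19.4
L_X/L_Y = 10^(−0.4 ΔM) = 10^7.760 = 5.754×10^7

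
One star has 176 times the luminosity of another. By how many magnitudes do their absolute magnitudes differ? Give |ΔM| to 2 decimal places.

Pogson: ΔM = −2.5 log₁₀(ratio) = −2.5 log₁₀(176) = −2.5 × 2.2455 = -5.614

|ΔM| ≈ 5.61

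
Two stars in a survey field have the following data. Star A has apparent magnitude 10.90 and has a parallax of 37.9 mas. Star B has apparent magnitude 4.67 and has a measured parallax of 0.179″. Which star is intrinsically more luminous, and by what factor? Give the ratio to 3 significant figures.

Star A: p = 37.9 mas = 0.0379″ → d = 1/p = 26.39 pc
Star A: M = m − 5 log₁₀ d + 5 = 10.90 − 5·1.4214 + 5 = 8.793
Star B: d = 1/p = 1/0.179″ = 5.587 pc
Star B: M = m − 5 log₁₀ d + 5 = 4.67 − 5·0.7471 + 5 = 5.934
ΔM = M_A − M_B = 8.793 − (5.934) = 2.859; smaller M is more luminous → Star B.
L ratio = 10^(0.4 |ΔM|) = 10^1.144 = 13.92

Star B is more luminous, by a factor of 13.9.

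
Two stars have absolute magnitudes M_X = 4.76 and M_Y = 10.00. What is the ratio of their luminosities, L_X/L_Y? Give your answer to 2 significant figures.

ΔM = M_X − M_Y = -5.24
L_X/L_Y = 10^(−0.4 ΔM) = 10^2.096 = 124.7

L_X/L_Y ≈ 120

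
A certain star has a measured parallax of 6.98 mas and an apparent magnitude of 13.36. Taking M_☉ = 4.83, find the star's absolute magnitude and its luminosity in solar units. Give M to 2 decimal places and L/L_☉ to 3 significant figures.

d = 1/p = 1000/6.98 mas = 143.3 pc
M = m − 5 log₁₀ d + 5 = 13.36 − 5·2.1561 + 5 = 7.579
M − M_☉ = 7.579 − 4.83 = 2.749
L/L_☉ = 10^(−0.4 × 2.749) = 0.07949

M ≈ 7.58; L/L_☉ ≈ 0.0795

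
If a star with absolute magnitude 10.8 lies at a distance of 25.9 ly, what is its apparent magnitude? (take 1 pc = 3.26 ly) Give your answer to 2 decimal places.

d = 25.9 ly / 3.26 = 7.945 pc
m = M + 5 log₁₀ d − 5 = 10.8 + 5·0.9001 − 5 = 10.300

m ≈ 10.30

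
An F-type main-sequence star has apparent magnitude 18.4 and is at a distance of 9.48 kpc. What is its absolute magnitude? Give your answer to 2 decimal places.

M ≈ 3.52

d = 9.48 kpc = 9480 pc
5 log₁₀(d/10 pc) = 5 log₁₀(9480) − 5 = 14.884
M = m − 5 log₁₀(d/10) = 18.4 − 14.884 = 3.516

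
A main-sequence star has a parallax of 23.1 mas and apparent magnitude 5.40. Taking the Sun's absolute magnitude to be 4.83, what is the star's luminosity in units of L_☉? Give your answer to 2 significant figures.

L/L_☉ ≈ 11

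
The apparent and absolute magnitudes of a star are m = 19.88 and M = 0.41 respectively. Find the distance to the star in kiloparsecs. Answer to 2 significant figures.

Distance modulus: m − M = 19.88 − (0.41) = 19.470
m − M = 5 log₁₀ d − 5
log₁₀ d = (m − M)/5 + 1 = 4.8940
d = 10^4.8940 = 78340 pc
= 78.34 kpc

d ≈ 78 kpc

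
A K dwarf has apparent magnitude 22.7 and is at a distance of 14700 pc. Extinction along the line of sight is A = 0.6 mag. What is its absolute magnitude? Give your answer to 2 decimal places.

M ≈ 6.26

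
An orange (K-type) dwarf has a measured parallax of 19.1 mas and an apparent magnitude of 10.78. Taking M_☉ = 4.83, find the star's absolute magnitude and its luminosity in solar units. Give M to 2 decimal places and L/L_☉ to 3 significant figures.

d = 1/p = 1000/19.1 mas = 52.36 pc
M = m − 5 log₁₀ d + 5 = 10.78 − 5·1.7190 + 5 = 7.185
M − M_☉ = 7.185 − 4.83 = 2.355
L/L_☉ = 10^(−0.4 × 2.355) = 0.1143

M ≈ 7.19; L/L_☉ ≈ 0.114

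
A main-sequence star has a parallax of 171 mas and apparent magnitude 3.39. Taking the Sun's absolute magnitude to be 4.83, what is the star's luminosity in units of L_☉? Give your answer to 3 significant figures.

d = 1/p = 1000/171 mas = 5.848 pc
M = m − 5 log₁₀ d + 5 = 3.39 − 5·0.7670 + 5 = 4.555
M − M_☉ = 4.555 − 4.83 = -0.275
L/L_☉ = 10^(−0.4 × -0.275) = 1.288

L/L_☉ ≈ 1.29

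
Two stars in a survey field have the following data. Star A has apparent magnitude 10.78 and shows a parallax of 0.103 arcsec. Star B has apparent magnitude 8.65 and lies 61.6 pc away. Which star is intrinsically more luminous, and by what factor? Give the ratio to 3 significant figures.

Star B is more luminous, by a factor of 286.

Star A: d = 1/p = 1/0.103″ = 9.709 pc
Star A: M = m − 5 log₁₀ d + 5 = 10.78 − 5·0.9872 + 5 = 10.844
Star B: M = m − 5 log₁₀ d + 5 = 8.65 − 5·1.7896 + 5 = 4.702
ΔM = M_A − M_B = 10.844 − (4.702) = 6.142; smaller M is more luminous → Star B.
L ratio = 10^(0.4 |ΔM|) = 10^2.457 = 286.3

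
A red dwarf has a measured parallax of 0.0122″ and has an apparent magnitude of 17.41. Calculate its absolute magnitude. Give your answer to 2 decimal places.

d = 1/p = 1/0.0122″ = 81.97 pc
5 log₁₀(d/10 pc) = 5 log₁₀(81.97) − 5 = 4.568
M = m − 5 log₁₀(d/10) = 17.41 − 4.568 = 12.842

M ≈ 12.84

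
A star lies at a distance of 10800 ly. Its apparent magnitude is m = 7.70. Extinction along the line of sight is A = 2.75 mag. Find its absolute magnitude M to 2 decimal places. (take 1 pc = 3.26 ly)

d = 10800 ly / 3.26 = 3313 pc
5 log₁₀(d/10 pc) = 5 log₁₀(3313) − 5 = 12.601
M = m − 5 log₁₀(d/10) − A = 7.70 − 12.601 − 2.75 = -7.651

M ≈ -7.65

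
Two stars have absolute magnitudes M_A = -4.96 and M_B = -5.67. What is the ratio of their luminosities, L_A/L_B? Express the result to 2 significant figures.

L_A/L_B ≈ 0.52

ΔM = M_A − M_B = 0.71
L_A/L_B = 10^(−0.4 ΔM) = 10^-0.284 = 0.5200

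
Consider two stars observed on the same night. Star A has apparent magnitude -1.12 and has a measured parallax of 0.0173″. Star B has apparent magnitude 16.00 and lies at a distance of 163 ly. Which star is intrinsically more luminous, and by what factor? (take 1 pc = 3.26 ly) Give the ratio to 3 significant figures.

Star A: d = 1/p = 1/0.0173″ = 57.80 pc
Star A: M = m − 5 log₁₀ d + 5 = -1.12 − 5·1.7620 + 5 = -4.930
Star B: d = 163 ly / 3.26 = 50.00 pc
Star B: M = m − 5 log₁₀ d + 5 = 16.00 − 5·1.6990 + 5 = 12.505
ΔM = M_A − M_B = -4.930 − (12.505) = -17.435; smaller M is more luminous → Star A.
L ratio = 10^(0.4 |ΔM|) = 10^6.974 = 9.418×10^6

Star A is more luminous, by a factor of 9.42×10^6.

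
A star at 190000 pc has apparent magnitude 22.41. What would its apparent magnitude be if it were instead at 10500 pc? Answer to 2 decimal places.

Flux ∝ 1/d², so Δm = 5 log₁₀(d₂/d₁) = 5 log₁₀(10500/190000) = -6.288
m₂ = m₁ + Δm = 22.41 + (-6.288) = 16.122

m ≈ 16.12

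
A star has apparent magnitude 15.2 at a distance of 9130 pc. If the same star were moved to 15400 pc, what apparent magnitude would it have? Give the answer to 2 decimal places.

Flux ∝ 1/d², so Δm = 5 log₁₀(d₂/d₁) = 5 log₁₀(15400/9130) = 1.135
m₂ = m₁ + Δm = 15.2 + (1.135) = 16.335

m ≈ 16.34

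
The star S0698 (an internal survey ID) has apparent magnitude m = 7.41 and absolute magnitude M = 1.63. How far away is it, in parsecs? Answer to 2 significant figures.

d ≈ 140 pc

Distance modulus: m − M = 7.41 − (1.63) = 5.780
m − M = 5 log₁₀ d − 5
log₁₀ d = (m − M)/5 + 1 = 2.1560
d = 10^2.1560 = 143.2 pc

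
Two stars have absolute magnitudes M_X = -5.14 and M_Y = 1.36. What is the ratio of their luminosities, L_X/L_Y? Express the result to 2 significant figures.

L_X/L_Y ≈ 400

ΔM = M_X − M_Y = -6.50
L_X/L_Y = 10^(−0.4 ΔM) = 10^2.600 = 398.1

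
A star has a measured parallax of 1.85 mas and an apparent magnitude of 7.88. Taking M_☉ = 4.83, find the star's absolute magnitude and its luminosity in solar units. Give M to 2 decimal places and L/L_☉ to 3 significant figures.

M ≈ -0.78; L/L_☉ ≈ 176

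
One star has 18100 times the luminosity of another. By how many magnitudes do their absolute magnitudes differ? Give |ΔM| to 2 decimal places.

Pogson: ΔM = −2.5 log₁₀(ratio) = −2.5 log₁₀(18100) = −2.5 × 4.2577 = -10.644

|ΔM| ≈ 10.64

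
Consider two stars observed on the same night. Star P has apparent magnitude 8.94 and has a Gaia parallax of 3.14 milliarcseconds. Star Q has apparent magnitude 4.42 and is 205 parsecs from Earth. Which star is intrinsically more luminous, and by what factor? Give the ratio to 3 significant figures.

Star Q is more luminous, by a factor of 26.6.

Star P: p = 3.14 mas = 3.14×10^-3″ → d = 1/p = 318.5 pc
Star P: M = m − 5 log₁₀ d + 5 = 8.94 − 5·2.5031 + 5 = 1.425
Star Q: M = m − 5 log₁₀ d + 5 = 4.42 − 5·2.3118 + 5 = -2.139
ΔM = M_P − M_Q = 1.425 − (-2.139) = 3.563; smaller M is more luminous → Star Q.
L ratio = 10^(0.4 |ΔM|) = 10^1.425 = 26.63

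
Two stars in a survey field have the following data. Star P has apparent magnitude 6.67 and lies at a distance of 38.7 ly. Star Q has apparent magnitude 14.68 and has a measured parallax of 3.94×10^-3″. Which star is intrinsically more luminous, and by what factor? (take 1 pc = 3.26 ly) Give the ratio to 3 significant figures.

Star P: d = 38.7 ly / 3.26 = 11.87 pc
Star P: M = m − 5 log₁₀ d + 5 = 6.67 − 5·1.0745 + 5 = 6.298
Star Q: d = 1/p = 1/3.94×10^-3″ = 253.8 pc
Star Q: M = m − 5 log₁₀ d + 5 = 14.68 − 5·2.4045 + 5 = 7.657
ΔM = M_P − M_Q = 6.298 − (7.657) = -1.360; smaller M is more luminous → Star P.
L ratio = 10^(0.4 |ΔM|) = 10^0.544 = 3.499

Star P is more luminous, by a factor of 3.50.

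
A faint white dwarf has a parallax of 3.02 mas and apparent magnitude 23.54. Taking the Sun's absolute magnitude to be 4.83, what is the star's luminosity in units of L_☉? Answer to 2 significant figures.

L/L_☉ ≈ 3.6×10^-5

d = 1/p = 1000/3.02 mas = 331.1 pc
M = m − 5 log₁₀ d + 5 = 23.54 − 5·2.5200 + 5 = 15.940
M − M_☉ = 15.940 − 4.83 = 11.110
L/L_☉ = 10^(−0.4 × 11.110) = 3.597×10^-5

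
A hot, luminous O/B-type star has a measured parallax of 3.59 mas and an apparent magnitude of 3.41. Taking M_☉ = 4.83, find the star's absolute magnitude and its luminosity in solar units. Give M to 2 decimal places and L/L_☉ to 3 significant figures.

M ≈ -3.81; L/L_☉ ≈ 2870

d = 1/p = 1000/3.59 mas = 278.6 pc
M = m − 5 log₁₀ d + 5 = 3.41 − 5·2.4449 + 5 = -3.815
M − M_☉ = -3.815 − 4.83 = -8.645
L/L_☉ = 10^(−0.4 × -8.645) = 2870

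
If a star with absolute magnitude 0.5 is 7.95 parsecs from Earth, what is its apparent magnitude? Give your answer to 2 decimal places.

m = M + 5 log₁₀ d − 5 = 0.5 + 5·0.9004 − 5 = 0.002

m ≈ 0.00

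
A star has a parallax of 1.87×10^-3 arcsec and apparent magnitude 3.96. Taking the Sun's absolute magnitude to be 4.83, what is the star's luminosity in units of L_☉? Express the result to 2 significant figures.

L/L_☉ ≈ 6400

d = 1/p = 1/1.87×10^-3″ = 534.8 pc
M = m − 5 log₁₀ d + 5 = 3.96 − 5·2.7282 + 5 = -4.681
M − M_☉ = -4.681 − 4.83 = -9.511
L/L_☉ = 10^(−0.4 × -9.511) = 6373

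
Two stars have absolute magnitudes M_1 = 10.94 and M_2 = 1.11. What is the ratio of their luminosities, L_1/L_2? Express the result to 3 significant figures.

L_1/L_2 ≈ 1.17×10^-4

ΔM = M_1 − M_2 = 9.83
L_1/L_2 = 10^(−0.4 ΔM) = 10^-3.932 = 1.169×10^-4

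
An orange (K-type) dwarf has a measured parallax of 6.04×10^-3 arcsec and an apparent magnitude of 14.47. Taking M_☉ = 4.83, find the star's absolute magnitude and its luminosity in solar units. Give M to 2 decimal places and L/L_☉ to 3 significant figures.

M ≈ 8.38; L/L_☉ ≈ 0.0382

d = 1/p = 1/6.04×10^-3″ = 165.6 pc
M = m − 5 log₁₀ d + 5 = 14.47 − 5·2.2190 + 5 = 8.375
M − M_☉ = 8.375 − 4.83 = 3.545
L/L_☉ = 10^(−0.4 × 3.545) = 0.03819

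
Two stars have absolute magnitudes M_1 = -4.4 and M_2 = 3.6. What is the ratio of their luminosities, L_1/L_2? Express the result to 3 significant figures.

ΔM = M_1 − M_2 = -8.0
L_1/L_2 = 10^(−0.4 ΔM) = 10^3.200 = 1585

L_1/L_2 ≈ 1580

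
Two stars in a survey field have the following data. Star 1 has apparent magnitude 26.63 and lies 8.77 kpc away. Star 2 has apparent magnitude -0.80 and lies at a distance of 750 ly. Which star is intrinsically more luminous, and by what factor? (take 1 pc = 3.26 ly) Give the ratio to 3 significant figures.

Star 2 is more luminous, by a factor of 6.45×10^7.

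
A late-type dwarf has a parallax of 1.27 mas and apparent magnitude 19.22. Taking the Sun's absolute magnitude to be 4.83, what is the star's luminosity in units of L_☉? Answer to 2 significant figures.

L/L_☉ ≈ 0.011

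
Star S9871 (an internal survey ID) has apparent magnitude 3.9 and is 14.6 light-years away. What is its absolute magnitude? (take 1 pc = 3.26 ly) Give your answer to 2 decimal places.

d = 14.6 ly / 3.26 = 4.479 pc
5 log₁₀(d/10 pc) = 5 log₁₀(4.479) − 5 = -1.744
M = m − 5 log₁₀(d/10) = 3.9 + 1.744 = 5.644

M ≈ 5.64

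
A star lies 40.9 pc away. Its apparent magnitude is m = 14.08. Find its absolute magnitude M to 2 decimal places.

M ≈ 11.02

5 log₁₀(d/10 pc) = 5 log₁₀(40.90) − 5 = 3.059
M = m − 5 log₁₀(d/10) = 14.08 − 3.059 = 11.021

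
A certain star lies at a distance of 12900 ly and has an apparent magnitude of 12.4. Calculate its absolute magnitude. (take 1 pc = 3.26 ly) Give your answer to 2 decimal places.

M ≈ -0.59

d = 12900 ly / 3.26 = 3957 pc
5 log₁₀(d/10 pc) = 5 log₁₀(3957) − 5 = 12.987
M = m − 5 log₁₀(d/10) = 12.4 − 12.987 = -0.587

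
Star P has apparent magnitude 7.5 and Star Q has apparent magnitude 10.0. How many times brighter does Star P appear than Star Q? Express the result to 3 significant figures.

Magnitude difference = -2.5
Flux ratio = 10^(−0.4 Δm) = 10^(−0.4 × -2.5) = 10^1.000 = 10.00

10.0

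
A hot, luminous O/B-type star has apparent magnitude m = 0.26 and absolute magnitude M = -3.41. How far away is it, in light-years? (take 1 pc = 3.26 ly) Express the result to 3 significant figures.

μ = m − M = 3.670
m − M = 5 log₁₀ d − 5
log₁₀ d = (m − M)/5 + 1 = 1.7340
d = 10^1.7340 = 54.20 pc
= 176.7 ly

d ≈ 177 ly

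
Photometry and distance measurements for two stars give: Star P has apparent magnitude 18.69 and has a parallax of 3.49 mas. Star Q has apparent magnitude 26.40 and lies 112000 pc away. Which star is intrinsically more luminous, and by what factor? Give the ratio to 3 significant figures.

Star Q is more luminous, by a factor of 126.

Star P: p = 3.49 mas = 3.49×10^-3″ → d = 1/p = 286.5 pc
Star P: M = m − 5 log₁₀ d + 5 = 18.69 − 5·2.4572 + 5 = 11.404
Star Q: M = m − 5 log₁₀ d + 5 = 26.40 − 5·5.0492 + 5 = 6.154
ΔM = M_P − M_Q = 11.404 − (6.154) = 5.250; smaller M is more luminous → Star Q.
L ratio = 10^(0.4 |ΔM|) = 10^2.100 = 125.9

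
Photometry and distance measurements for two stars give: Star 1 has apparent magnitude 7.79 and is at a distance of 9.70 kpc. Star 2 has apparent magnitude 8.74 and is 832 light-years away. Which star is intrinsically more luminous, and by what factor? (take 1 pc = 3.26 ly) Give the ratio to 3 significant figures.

Star 1 is more luminous, by a factor of 3470.

Star 1: d = 9.70 kpc = 9700 pc
Star 1: M = m − 5 log₁₀ d + 5 = 7.79 − 5·3.9868 + 5 = -7.144
Star 2: d = 832 ly / 3.26 = 255.2 pc
Star 2: M = m − 5 log₁₀ d + 5 = 8.74 − 5·2.4069 + 5 = 1.705
ΔM = M_1 − M_2 = -7.144 − (1.705) = -8.849; smaller M is more luminous → Star 1.
L ratio = 10^(0.4 |ΔM|) = 10^3.540 = 3465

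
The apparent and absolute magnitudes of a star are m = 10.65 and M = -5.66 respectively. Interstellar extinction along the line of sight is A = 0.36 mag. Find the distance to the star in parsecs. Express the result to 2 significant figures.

d ≈ 15000 pc

m − M = 5 log₁₀(d/10 pc) + A  ⇒  10.65 − (-5.66) − 0.36 = 5 log₁₀(d/10)
15.950 = 5 log₁₀(d/10)
log₁₀ d = (m − M − A)/5 + 1 = 4.1900
d = 10^4.1900 = 15490 pc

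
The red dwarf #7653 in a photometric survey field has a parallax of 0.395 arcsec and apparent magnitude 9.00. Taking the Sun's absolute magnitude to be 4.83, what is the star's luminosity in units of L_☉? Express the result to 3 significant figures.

d = 1/p = 1/0.395″ = 2.532 pc
M = m − 5 log₁₀ d + 5 = 9.00 − 5·0.4034 + 5 = 11.983
M − M_☉ = 11.983 − 4.83 = 7.153
L/L_☉ = 10^(−0.4 × 7.153) = 1.377×10^-3

L/L_☉ ≈ 1.38×10^-3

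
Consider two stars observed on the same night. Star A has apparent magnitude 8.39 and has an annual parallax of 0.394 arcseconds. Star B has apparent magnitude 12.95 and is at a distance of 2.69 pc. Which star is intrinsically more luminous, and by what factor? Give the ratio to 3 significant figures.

Star A is more luminous, by a factor of 59.4.

Star A: d = 1/p = 1/0.394″ = 2.538 pc
Star A: M = m − 5 log₁₀ d + 5 = 8.39 − 5·0.4045 + 5 = 11.367
Star B: M = m − 5 log₁₀ d + 5 = 12.95 − 5·0.4298 + 5 = 15.801
ΔM = M_A − M_B = 11.367 − (15.801) = -4.434; smaller M is more luminous → Star A.
L ratio = 10^(0.4 |ΔM|) = 10^1.774 = 59.36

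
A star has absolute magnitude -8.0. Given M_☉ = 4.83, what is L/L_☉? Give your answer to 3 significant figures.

M − M_☉ = -8.0 − 4.83 = -12.830
L/L_☉ = 10^(−0.4 (M − M_☉)) = 10^5.132 = 135500

L/L_☉ ≈ 136000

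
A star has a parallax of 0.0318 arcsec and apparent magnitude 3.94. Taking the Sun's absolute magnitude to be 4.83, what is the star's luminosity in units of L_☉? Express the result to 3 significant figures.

L/L_☉ ≈ 22.4

d = 1/p = 1/0.0318″ = 31.45 pc
M = m − 5 log₁₀ d + 5 = 3.94 − 5·1.4976 + 5 = 1.452
M − M_☉ = 1.452 − 4.83 = -3.378
L/L_☉ = 10^(−0.4 × -3.378) = 22.45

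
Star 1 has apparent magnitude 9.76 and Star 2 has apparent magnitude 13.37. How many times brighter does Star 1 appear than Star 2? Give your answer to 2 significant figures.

28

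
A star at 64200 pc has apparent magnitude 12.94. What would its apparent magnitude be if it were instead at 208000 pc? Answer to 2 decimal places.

Flux ∝ 1/d², so Δm = 5 log₁₀(d₂/d₁) = 5 log₁₀(208000/64200) = 2.553
m₂ = m₁ + Δm = 12.94 + (2.553) = 15.493

m ≈ 15.49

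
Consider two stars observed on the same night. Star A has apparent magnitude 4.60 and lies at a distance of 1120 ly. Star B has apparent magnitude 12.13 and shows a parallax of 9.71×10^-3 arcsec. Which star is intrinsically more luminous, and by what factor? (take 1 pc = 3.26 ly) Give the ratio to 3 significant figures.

Star A is more luminous, by a factor of 11400.

Star A: d = 1120 ly / 3.26 = 343.6 pc
Star A: M = m − 5 log₁₀ d + 5 = 4.60 − 5·2.5360 + 5 = -3.080
Star B: d = 1/p = 1/9.71×10^-3″ = 103.0 pc
Star B: M = m − 5 log₁₀ d + 5 = 12.13 − 5·2.0128 + 5 = 7.066
ΔM = M_A − M_B = -3.080 − (7.066) = -10.146; smaller M is more luminous → Star A.
L ratio = 10^(0.4 |ΔM|) = 10^4.058 = 11440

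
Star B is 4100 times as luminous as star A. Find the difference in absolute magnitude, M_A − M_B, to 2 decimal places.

M_A − M_B ≈ 9.03

Pogson: ΔM = −2.5 log₁₀(ratio) = −2.5 log₁₀(4100) = −2.5 × 3.6128 = -9.032
Star B is brighter so has the smaller magnitude: M_A − M_B is positive.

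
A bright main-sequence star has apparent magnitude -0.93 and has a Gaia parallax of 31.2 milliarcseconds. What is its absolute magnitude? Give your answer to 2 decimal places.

M ≈ -3.46

p = 31.2 mas = 0.0312″ → d = 1/p = 32.05 pc
5 log₁₀(d/10 pc) = 5 log₁₀(32.05) − 5 = 2.529
M = m − 5 log₁₀(d/10) = -0.93 − 2.529 = -3.459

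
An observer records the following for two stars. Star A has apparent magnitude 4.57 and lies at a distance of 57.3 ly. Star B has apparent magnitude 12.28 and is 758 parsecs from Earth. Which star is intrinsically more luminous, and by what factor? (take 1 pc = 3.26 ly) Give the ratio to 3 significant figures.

Star B is more luminous, by a factor of 1.53.

Star A: d = 57.3 ly / 3.26 = 17.58 pc
Star A: M = m − 5 log₁₀ d + 5 = 4.57 − 5·1.2449 + 5 = 3.345
Star B: M = m − 5 log₁₀ d + 5 = 12.28 − 5·2.8797 + 5 = 2.882
ΔM = M_A − M_B = 3.345 − (2.882) = 0.464; smaller M is more luminous → Star B.
L ratio = 10^(0.4 |ΔM|) = 10^0.185 = 1.533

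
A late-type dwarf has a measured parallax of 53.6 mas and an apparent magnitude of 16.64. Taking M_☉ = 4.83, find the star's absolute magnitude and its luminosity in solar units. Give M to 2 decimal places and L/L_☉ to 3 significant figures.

d = 1/p = 1000/53.6 mas = 18.66 pc
M = m − 5 log₁₀ d + 5 = 16.64 − 5·1.2708 + 5 = 15.286
M − M_☉ = 15.286 − 4.83 = 10.456
L/L_☉ = 10^(−0.4 × 10.456) = 6.572×10^-5

M ≈ 15.29; L/L_☉ ≈ 6.57×10^-5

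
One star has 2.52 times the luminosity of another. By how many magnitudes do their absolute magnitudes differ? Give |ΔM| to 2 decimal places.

|ΔM| ≈ 1.00

Pogson: ΔM = −2.5 log₁₀(ratio) = −2.5 log₁₀(2.52) = −2.5 × 0.4014 = -1.004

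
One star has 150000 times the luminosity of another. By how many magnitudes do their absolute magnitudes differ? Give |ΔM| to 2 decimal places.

|ΔM| ≈ 12.94

Pogson: ΔM = −2.5 log₁₀(ratio) = −2.5 log₁₀(150000) = −2.5 × 5.1761 = -12.940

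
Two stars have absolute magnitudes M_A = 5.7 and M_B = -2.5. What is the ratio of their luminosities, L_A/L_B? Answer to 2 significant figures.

ΔM = M_A − M_B = 8.2
L_A/L_B = 10^(−0.4 ΔM) = 10^-3.280 = 5.248×10^-4

L_A/L_B ≈ 5.2×10^-4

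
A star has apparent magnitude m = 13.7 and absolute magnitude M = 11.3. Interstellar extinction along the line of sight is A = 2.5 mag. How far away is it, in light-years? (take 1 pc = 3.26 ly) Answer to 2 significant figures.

m − M = 5 log₁₀(d/10 pc) + A  ⇒  13.7 − (11.3) − 2.5 = 5 log₁₀(d/10)
-0.100 = 5 log₁₀(d/10)
log₁₀ d = (m − M − A)/5 + 1 = 0.9800
d = 10^0.9800 = 9.550 pc
= 31.13 ly

d ≈ 31 ly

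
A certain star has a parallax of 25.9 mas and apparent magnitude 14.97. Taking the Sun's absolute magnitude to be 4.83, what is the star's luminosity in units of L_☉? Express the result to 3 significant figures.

L/L_☉ ≈ 1.31×10^-3

d = 1/p = 1000/25.9 mas = 38.61 pc
M = m − 5 log₁₀ d + 5 = 14.97 − 5·1.5867 + 5 = 12.036
M − M_☉ = 12.036 − 4.83 = 7.206
L/L_☉ = 10^(−0.4 × 7.206) = 1.310×10^-3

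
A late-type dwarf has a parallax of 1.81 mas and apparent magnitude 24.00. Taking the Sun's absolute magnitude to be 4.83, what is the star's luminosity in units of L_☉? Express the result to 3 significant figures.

L/L_☉ ≈ 6.56×10^-5

d = 1/p = 1000/1.81 mas = 552.5 pc
M = m − 5 log₁₀ d + 5 = 24.00 − 5·2.7423 + 5 = 15.288
M − M_☉ = 15.288 − 4.83 = 10.458
L/L_☉ = 10^(−0.4 × 10.458) = 6.556×10^-5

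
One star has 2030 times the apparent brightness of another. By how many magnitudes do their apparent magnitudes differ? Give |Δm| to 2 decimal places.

|Δm| ≈ 8.27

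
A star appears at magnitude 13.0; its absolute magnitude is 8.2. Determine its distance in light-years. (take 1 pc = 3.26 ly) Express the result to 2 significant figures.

μ = m − M = 4.800
m − M = 5 log₁₀ d − 5
log₁₀ d = (m − M)/5 + 1 = 1.9600
d = 10^1.9600 = 91.20 pc
= 297.3 ly

d ≈ 300 ly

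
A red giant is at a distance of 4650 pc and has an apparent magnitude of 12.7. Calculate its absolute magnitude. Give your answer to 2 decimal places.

M ≈ -0.64

5 log₁₀(d/10 pc) = 5 log₁₀(4650) − 5 = 13.337
M = m − 5 log₁₀(d/10) = 12.7 − 13.337 = -0.637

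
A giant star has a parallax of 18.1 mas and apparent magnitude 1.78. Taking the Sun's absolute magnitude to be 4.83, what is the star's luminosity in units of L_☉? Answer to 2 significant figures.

L/L_☉ ≈ 510

d = 1/p = 1000/18.1 mas = 55.25 pc
M = m − 5 log₁₀ d + 5 = 1.78 − 5·1.7423 + 5 = -1.932
M − M_☉ = -1.932 − 4.83 = -6.762
L/L_☉ = 10^(−0.4 × -6.762) = 506.6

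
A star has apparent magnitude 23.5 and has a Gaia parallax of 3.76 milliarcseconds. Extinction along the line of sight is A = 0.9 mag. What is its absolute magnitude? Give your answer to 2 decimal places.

M ≈ 15.48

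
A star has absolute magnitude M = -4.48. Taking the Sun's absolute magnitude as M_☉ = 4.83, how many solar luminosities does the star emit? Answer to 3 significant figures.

M − M_☉ = -4.48 − 4.83 = -9.310
L/L_☉ = 10^(−0.4 (M − M_☉)) = 10^3.724 = 5297

L/L_☉ ≈ 5300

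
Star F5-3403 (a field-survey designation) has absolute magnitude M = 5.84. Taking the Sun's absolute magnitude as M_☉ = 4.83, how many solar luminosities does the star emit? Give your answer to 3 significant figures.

L/L_☉ ≈ 0.394

M − M_☉ = 5.84 − 4.83 = 1.010
L/L_☉ = 10^(−0.4 (M − M_☉)) = 10^-0.404 = 0.3945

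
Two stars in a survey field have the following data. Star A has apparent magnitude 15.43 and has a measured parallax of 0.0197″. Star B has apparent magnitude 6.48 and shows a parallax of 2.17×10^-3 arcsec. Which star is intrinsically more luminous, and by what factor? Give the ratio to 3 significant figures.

Star B is more luminous, by a factor of 313000.

Star A: d = 1/p = 1/0.0197″ = 50.76 pc
Star A: M = m − 5 log₁₀ d + 5 = 15.43 − 5·1.7055 + 5 = 11.902
Star B: d = 1/p = 1/2.17×10^-3″ = 460.8 pc
Star B: M = m − 5 log₁₀ d + 5 = 6.48 − 5·2.6635 + 5 = -1.838
ΔM = M_A − M_B = 11.902 − (-1.838) = 13.740; smaller M is more luminous → Star B.
L ratio = 10^(0.4 |ΔM|) = 10^5.496 = 313300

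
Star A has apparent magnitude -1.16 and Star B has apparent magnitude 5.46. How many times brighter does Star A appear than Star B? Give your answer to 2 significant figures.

Δm = -1.16 − (5.46) = -6.62
Flux ratio = 10^(−0.4 Δm) = 10^(−0.4 × -6.62) = 10^2.648 = 444.6

440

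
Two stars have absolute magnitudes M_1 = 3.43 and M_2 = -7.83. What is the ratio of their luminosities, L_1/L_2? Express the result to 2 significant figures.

L_1/L_2 ≈ 3.1×10^-5

ΔM = M_1 − M_2 = 11.26
L_1/L_2 = 10^(−0.4 ΔM) = 10^-4.504 = 3.133×10^-5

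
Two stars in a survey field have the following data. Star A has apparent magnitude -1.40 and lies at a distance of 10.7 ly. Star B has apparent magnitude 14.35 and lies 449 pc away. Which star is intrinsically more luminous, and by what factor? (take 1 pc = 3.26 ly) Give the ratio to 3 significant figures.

Star A: d = 10.7 ly / 3.26 = 3.282 pc
Star A: M = m − 5 log₁₀ d + 5 = -1.40 − 5·0.5162 + 5 = 1.019
Star B: M = m − 5 log₁₀ d + 5 = 14.35 − 5·2.6522 + 5 = 6.089
ΔM = M_A − M_B = 1.019 − (6.089) = -5.070; smaller M is more luminous → Star A.
L ratio = 10^(0.4 |ΔM|) = 10^2.028 = 106.6

Star A is more luminous, by a factor of 107.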